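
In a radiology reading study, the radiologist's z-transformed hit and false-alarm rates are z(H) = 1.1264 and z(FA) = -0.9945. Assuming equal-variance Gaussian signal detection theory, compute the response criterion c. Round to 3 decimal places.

c = −½·[z(H) + z(FA)] = −½·(1.1264 + (-0.9945)) = -0.06595
c < 0: the radiologist has a liberal response bias.

c = -0.066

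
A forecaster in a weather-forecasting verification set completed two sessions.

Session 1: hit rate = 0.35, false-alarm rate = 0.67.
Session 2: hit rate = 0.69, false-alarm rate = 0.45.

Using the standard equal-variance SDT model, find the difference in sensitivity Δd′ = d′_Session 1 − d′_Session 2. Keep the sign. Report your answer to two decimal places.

Δd′ = -1.45

Session 1: z(0.35) = -0.385, z(0.67) = 0.440, d' = -0.825
Session 2: z(0.69) = 0.496, z(0.45) = -0.126, d' = 0.622
Δd' = d'_Session 1 − d'_Session 2 = -0.825 − 0.622 = -1.447
Session 2 has the higher sensitivity.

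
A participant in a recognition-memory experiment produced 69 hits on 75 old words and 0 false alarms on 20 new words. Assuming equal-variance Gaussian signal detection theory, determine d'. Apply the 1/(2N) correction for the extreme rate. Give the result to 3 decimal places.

The false-alarm rate is 0/20 = 0, so apply the 1/(2N) correction: FA → 1/(2·20) = 0.02500.
z(H) = z(0.92000) = 1.4051
z(FA) = z(0.02500) = -1.9600
d' = 1.4051 − (-1.9600) = 3.3651

d' = 3.365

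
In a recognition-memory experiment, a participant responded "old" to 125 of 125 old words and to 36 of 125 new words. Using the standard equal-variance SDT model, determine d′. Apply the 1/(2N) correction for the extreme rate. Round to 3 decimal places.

The hit rate is 125/125 = 1, so apply the 1/(2N) correction: H → 1 − 1/(2·125) = 0.99600.
z(H) = z(0.99600) = 2.6521
z(FA) = z(0.28800) = -0.5592
d' = 2.6521 − (-0.5592) = 3.2113

d′ = 3.211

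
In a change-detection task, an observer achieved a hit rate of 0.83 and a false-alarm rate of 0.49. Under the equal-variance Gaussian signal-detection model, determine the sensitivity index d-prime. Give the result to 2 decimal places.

Φ⁻¹(H) = Φ⁻¹(0.83) = 0.954
Φ⁻¹(FA) = Φ⁻¹(0.49) = -0.025
d' = z(H) − z(FA) = 0.954 − (-0.025) = 0.979

d-prime = 0.98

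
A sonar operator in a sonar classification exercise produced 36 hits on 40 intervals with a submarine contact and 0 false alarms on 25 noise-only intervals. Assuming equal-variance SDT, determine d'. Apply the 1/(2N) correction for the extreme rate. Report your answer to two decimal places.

d' = 3.34

The false-alarm rate is 0/25 = 0, so apply the 1/(2N) correction: FA → 1/(2·25) = 0.02000.
z(H) = z(0.90000) = 1.282
z(FA) = z(0.02000) = -2.054
d' = 1.282 − (-2.054) = 3.336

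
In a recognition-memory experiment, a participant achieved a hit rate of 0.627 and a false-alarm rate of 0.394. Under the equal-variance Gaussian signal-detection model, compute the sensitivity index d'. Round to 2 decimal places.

d' = 0.59

z(H) = 0.324
z(FA) = -0.269
d' = z(H) − z(FA) = 0.324 − (-0.269) = 0.593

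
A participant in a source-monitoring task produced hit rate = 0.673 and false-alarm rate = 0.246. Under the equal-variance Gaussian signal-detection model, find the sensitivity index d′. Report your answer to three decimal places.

Φ⁻¹(0.673) = 0.4482, Φ⁻¹(0.246) = -0.6871
d' = z(H) − z(FA) = 0.4482 − (-0.6871) = 1.1353

d′ = 1.135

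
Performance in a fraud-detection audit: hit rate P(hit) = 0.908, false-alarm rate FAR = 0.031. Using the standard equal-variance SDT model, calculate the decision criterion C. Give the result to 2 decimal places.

C = 0.27

Φ⁻¹(H) = 1.3285
Φ⁻¹(FA) = -1.8663
c = −½·[z(H) + z(FA)] = −0.5 × (1.3285 + (-1.8663)) = 0.2689
c > 0: the analyst has a conservative response bias.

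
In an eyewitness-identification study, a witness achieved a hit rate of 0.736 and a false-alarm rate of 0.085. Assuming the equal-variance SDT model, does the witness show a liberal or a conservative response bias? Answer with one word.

z(H) = 0.631, z(FA) = -1.372
c = −½·(z(H) + z(FA)) = 0.3705
c > 0 → conservative criterion (biased toward responding “no”).

conservative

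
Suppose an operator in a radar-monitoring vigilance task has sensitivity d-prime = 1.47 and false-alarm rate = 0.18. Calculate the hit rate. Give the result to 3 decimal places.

z(false-alarm rate) = z(0.18) = -0.9154
z(H) = z(FA) + d' = -0.9154 + 1.47 = 0.5546
hit rate = Φ(0.5546) = 0.7104

hit rate = 0.710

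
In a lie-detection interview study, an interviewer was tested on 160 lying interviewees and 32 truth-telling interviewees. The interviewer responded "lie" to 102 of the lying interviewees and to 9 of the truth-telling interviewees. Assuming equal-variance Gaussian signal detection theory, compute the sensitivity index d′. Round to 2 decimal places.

d′ = 0.93

H = 102/160 = 0.6375
FA = 9/32 = 0.2812
z(H) = 0.3518
z(FA) = -0.5793
d' = z(H) − z(FA) = 0.3518 − (-0.5793) = 0.9311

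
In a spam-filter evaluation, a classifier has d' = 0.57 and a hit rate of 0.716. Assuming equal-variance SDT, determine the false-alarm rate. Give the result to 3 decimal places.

false-alarm rate = 0.500

z(hit rate) = z(0.716) = 0.5710
z(FA) = z(H) − d' = 0.5710 − 0.57 = 0.0010
false-alarm rate = Φ(0.0010) = 0.5004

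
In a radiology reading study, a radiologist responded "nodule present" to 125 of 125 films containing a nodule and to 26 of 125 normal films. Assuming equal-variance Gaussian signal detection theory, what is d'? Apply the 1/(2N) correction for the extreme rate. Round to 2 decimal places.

The hit rate is 125/125 = 1, so apply the 1/(2N) correction: H → 1 − 1/(2·125) = 0.99600.
z(H) = z(0.99600) = 2.652
z(FA) = z(0.20800) = -0.813
d' = 2.652 − (-0.813) = 3.465

d' = 3.47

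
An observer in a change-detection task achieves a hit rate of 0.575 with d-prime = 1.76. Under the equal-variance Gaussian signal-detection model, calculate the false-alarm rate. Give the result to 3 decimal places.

false-alarm rate = 0.058

z(hit rate) = z(0.575) = 0.1891
z(FA) = z(H) − d' = 0.1891 − 1.76 = -1.5709
false-alarm rate = Φ(-1.5709) = 0.0581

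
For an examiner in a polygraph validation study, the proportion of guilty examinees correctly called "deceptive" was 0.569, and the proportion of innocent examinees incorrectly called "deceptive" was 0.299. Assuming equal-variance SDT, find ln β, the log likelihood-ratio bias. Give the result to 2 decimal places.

ln β = 0.12

Φ⁻¹(H) = Φ⁻¹(0.569) = 0.174
Φ⁻¹(FA) = Φ⁻¹(0.299) = -0.527
ln β = −½·[z(H)² − z(FA)²] = −0.5 × (0.030 − 0.278) = 0.124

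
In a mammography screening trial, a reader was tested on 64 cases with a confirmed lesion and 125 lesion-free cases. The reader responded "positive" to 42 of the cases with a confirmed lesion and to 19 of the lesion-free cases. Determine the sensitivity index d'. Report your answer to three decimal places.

H = 42/64 = 0.6562
FA = 19/125 = 0.1520
z(H) = 0.4021
z(FA) = -1.0279
d' = z(H) − z(FA) = 0.4021 − (-1.0279) = 1.4300

d' = 1.430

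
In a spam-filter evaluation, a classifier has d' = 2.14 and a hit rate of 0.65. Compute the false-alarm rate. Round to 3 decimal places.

z(hit rate) = z(0.65) = 0.3853
z(FA) = z(H) − d' = 0.3853 − 2.14 = -1.7547
false-alarm rate = Φ(-1.7547) = 0.0397

false-alarm rate = 0.040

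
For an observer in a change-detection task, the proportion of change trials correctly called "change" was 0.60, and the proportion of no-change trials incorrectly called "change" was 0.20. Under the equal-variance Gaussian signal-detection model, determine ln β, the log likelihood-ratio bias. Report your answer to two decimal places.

ln β = 0.32

z(0.60) = 0.253, z(0.20) = -0.842
ln β = −½·[z(H)² − z(FA)²] = −0.5 × (0.064 − 0.709) = 0.3225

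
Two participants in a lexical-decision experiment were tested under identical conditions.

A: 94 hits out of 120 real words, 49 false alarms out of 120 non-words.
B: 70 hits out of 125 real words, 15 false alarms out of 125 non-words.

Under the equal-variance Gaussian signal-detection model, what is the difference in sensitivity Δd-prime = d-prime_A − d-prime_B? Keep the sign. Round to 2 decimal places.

Δd-prime = -0.31

A: z(0.7833) = 0.783, z(0.4083) = -0.232, d' = 1.015
B: z(0.5600) = 0.151, z(0.1200) = -1.175, d' = 1.326
Δd' = d'_A − d'_B = 1.015 − 1.326 = -0.311
B has the higher sensitivity.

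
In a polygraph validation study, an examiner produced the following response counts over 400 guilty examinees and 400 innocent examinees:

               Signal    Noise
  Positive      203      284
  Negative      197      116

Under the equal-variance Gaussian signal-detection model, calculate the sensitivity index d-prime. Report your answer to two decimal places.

d-prime = -0.53

H = 203/400 = 0.5075
FA = 284/400 = 0.7100
z(H) = z(0.5075) = 0.0188
z(FA) = z(0.7100) = 0.5534
d' = z(H) − z(FA) = 0.0188 − 0.5534 = -0.5346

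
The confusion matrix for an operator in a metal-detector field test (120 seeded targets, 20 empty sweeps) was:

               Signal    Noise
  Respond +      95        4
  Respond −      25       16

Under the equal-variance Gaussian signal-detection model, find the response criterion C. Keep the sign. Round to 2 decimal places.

C = 0.01

H = 95/120 = 0.7917
FA = 4/20 = 0.2000
z(H) = z(0.7917) = 0.8123
z(FA) = z(0.2000) = -0.8416
c = −½·[z(H) + z(FA)] = −0.5 × (0.8123 + (-0.8416)) = 0.01465
c > 0: the operator has a conservative response bias.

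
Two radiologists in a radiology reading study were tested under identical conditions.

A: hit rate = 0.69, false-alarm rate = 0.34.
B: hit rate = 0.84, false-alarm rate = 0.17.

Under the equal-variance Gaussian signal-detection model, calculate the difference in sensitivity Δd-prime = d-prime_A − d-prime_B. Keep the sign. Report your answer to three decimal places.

Δd-prime = -1.040

A: z(0.69) = 0.4959, z(0.34) = -0.4125, d' = 0.9084
B: z(0.84) = 0.9945, z(0.17) = -0.9542, d' = 1.9487
Δd' = d'_A − d'_B = 0.9084 − 1.9487 = -1.0403
B has the higher sensitivity.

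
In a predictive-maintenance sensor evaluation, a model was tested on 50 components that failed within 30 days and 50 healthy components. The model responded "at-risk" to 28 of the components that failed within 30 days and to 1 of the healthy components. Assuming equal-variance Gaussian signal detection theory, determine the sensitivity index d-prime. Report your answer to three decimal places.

d-prime = 2.205

H = 28/50 = 0.5600
FA = 1/50 = 0.0200
z(0.5600) = 0.1510, z(0.0200) = -2.0537
d' = z(H) − z(FA) = 0.1510 − (-2.0537) = 2.2047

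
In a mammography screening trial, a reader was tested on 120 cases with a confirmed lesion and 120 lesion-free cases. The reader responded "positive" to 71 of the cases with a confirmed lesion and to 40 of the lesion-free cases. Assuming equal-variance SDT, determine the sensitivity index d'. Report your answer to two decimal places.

H = 71/120 = 0.5917
FA = 40/120 = 0.3333
Φ⁻¹(H) = Φ⁻¹(0.5917) = 0.232
Φ⁻¹(FA) = Φ⁻¹(0.3333) = -0.431
d' = z(H) − z(FA) = 0.232 − (-0.431) = 0.663

d' = 0.66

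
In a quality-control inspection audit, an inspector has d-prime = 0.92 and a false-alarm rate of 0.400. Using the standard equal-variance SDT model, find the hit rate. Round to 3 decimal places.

hit rate = 0.748

z(false-alarm rate) = z(0.400) = -0.2533
z(H) = z(FA) + d' = -0.2533 + 0.92 = 0.6667
hit rate = Φ(0.6667) = 0.7475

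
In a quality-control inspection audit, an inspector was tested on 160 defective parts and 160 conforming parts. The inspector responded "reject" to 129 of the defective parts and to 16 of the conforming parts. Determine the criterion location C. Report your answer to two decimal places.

H = 129/160 = 0.8063
FA = 16/160 = 0.1000
Φ⁻¹(H) = 0.8643
Φ⁻¹(FA) = -1.2816
c = −½·[z(H) + z(FA)] = −0.5 × (0.8643 + (-1.2816)) = 0.20865
c > 0: the inspector has a conservative response bias.

C = 0.21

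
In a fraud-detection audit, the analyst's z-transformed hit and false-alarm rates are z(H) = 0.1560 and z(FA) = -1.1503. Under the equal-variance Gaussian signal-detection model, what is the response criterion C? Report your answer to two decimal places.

C = 0.50

c = −½·[z(H) + z(FA)] = −½·(0.1560 + (-1.1503)) = 0.49715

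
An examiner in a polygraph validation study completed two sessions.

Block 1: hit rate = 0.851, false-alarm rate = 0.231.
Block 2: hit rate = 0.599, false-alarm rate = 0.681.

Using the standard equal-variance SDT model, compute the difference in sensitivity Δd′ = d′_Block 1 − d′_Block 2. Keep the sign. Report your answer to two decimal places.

Δd′ = 2.00

Block 1: z(0.851) = 1.041, z(0.231) = -0.736, d' = 1.777
Block 2: z(0.599) = 0.251, z(0.681) = 0.470, d' = -0.219
Δd' = d'_Block 1 − d'_Block 2 = 1.777 − (-0.219) = 1.996
Block 1 has the higher sensitivity.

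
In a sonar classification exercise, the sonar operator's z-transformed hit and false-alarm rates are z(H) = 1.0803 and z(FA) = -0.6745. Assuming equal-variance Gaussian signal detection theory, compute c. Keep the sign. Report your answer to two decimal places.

c = -0.20

c = −½·[z(H) + z(FA)] = −½·(1.0803 + (-0.6745)) = -0.2029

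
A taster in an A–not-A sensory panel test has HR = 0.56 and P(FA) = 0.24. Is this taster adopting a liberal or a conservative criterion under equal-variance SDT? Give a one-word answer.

z(H) = 0.151, z(FA) = -0.706
c = −½·(z(H) + z(FA)) = 0.2775
c > 0 → conservative criterion (biased toward responding “no”).

conservative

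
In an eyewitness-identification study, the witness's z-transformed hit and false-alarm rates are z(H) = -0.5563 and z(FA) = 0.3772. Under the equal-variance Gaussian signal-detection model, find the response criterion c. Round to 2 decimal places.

c = −½·[z(H) + z(FA)] = −½·(-0.5563 + 0.3772) = 0.08955

c = 0.09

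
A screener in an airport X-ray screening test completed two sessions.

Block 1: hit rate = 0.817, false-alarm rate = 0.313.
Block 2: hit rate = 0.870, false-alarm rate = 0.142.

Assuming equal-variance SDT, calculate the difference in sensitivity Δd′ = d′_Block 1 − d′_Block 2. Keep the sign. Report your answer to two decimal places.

Δd′ = -0.81

Block 1: z(0.817) = 0.904, z(0.313) = -0.487, d' = 1.391
Block 2: z(0.870) = 1.126, z(0.142) = -1.071, d' = 2.197
Δd' = d'_Block 1 − d'_Block 2 = 1.391 − 2.197 = -0.806
Block 2 has the higher sensitivity.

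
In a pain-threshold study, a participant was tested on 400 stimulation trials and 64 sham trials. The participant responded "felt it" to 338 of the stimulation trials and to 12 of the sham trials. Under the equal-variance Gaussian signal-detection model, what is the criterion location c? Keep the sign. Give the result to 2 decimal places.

H = 338/400 = 0.8450
FA = 12/64 = 0.1875
z(0.8450) = 1.015, z(0.1875) = -0.887
c = −½·[z(H) + z(FA)] = −0.5 × (1.015 + (-0.887)) = -0.064

c = -0.06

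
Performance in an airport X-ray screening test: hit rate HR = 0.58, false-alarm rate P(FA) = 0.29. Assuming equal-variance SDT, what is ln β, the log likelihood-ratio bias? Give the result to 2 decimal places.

ln β = 0.13

Φ⁻¹(H) = 0.202
Φ⁻¹(FA) = -0.553
ln β = −½·[z(H)² − z(FA)²] = −0.5 × (0.041 − 0.306) = 0.1325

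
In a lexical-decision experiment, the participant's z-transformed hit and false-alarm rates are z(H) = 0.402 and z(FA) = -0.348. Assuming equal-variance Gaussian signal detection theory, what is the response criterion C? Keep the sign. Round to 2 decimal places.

C = -0.03

c = −½·[z(H) + z(FA)] = −½·(0.402 + (-0.348)) = -0.027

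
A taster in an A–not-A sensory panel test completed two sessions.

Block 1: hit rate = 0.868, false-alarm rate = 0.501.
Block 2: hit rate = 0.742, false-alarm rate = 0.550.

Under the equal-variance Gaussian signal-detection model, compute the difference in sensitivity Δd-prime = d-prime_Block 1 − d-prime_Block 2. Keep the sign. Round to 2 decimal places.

Block 1: z(0.868) = 1.117, z(0.501) = 0.003, d' = 1.114
Block 2: z(0.742) = 0.650, z(0.550) = 0.126, d' = 0.524
Δd' = d'_Block 1 − d'_Block 2 = 1.114 − 0.524 = 0.590
Block 1 has the higher sensitivity.

Δd-prime = 0.59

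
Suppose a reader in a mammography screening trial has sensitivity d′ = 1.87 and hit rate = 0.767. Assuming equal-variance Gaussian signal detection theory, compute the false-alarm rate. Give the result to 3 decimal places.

z(hit rate) = z(0.767) = 0.7290
z(FA) = z(H) − d' = 0.7290 − 1.87 = -1.1410
false-alarm rate = Φ(-1.1410) = 0.1269

false-alarm rate = 0.127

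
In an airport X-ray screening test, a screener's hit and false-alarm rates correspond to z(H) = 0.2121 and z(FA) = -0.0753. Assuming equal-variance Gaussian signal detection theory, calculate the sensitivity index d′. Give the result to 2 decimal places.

d' = z(H) − z(FA) = 0.2121 − (-0.0753) = 0.2874

d′ = 0.29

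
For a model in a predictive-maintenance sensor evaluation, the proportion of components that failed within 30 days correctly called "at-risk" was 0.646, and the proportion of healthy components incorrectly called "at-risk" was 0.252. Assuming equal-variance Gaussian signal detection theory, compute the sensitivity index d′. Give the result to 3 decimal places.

d′ = 1.043

z(H) = z(0.646) = 0.3745
z(FA) = z(0.252) = -0.6682
d' = z(H) − z(FA) = 0.3745 − (-0.6682) = 1.0427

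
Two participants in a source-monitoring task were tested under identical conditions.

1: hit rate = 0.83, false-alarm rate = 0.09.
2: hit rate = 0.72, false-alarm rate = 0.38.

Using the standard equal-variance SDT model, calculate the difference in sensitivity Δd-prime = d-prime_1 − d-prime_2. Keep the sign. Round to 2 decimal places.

1: z(0.83) = 0.954, z(0.09) = -1.341, d' = 2.295
2: z(0.72) = 0.583, z(0.38) = -0.305, d' = 0.888
Δd' = d'_1 − d'_2 = 2.295 − 0.888 = 1.407
1 has the higher sensitivity.

Δd-prime = 1.41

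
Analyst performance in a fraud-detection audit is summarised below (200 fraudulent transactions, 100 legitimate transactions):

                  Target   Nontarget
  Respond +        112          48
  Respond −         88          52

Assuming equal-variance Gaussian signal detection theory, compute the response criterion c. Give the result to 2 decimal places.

H = 112/200 = 0.5600
FA = 48/100 = 0.4800
z(H) = 0.151
z(FA) = -0.050
c = −½·[z(H) + z(FA)] = −0.5 × (0.151 + (-0.050)) = -0.0505

c = -0.05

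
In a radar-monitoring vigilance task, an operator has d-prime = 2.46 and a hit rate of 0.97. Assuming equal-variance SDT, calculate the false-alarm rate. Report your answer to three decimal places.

z(hit rate) = z(0.97) = 1.8808
z(FA) = z(H) − d' = 1.8808 − 2.46 = -0.5792
false-alarm rate = Φ(-0.5792) = 0.2812

false-alarm rate = 0.281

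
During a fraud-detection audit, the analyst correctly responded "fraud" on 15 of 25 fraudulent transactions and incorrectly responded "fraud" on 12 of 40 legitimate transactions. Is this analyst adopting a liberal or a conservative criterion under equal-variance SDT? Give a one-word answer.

conservative

z(H) = 0.253, z(FA) = -0.524
c = −½·(z(H) + z(FA)) = 0.1355
c > 0 → conservative criterion (biased toward responding “no”).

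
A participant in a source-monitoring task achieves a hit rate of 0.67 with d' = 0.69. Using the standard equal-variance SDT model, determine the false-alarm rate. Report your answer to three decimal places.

false-alarm rate = 0.401

z(hit rate) = z(0.67) = 0.4399
z(FA) = z(H) − d' = 0.4399 − 0.69 = -0.2501
false-alarm rate = Φ(-0.2501) = 0.4013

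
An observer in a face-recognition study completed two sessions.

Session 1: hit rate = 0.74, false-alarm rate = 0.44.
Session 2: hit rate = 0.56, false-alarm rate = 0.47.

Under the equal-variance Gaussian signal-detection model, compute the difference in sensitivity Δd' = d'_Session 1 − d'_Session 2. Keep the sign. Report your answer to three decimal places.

Session 1: z(0.74) = 0.6433, z(0.44) = -0.1510, d' = 0.7943
Session 2: z(0.56) = 0.1510, z(0.47) = -0.0753, d' = 0.2263
Δd' = d'_Session 1 − d'_Session 2 = 0.7943 − 0.2263 = 0.5680
Session 1 has the higher sensitivity.

Δd' = 0.568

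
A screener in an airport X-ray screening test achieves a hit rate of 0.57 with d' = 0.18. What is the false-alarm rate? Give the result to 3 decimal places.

z(hit rate) = z(0.57) = 0.1764
z(FA) = z(H) − d' = 0.1764 − 0.18 = -0.0036
false-alarm rate = Φ(-0.0036) = 0.4986

false-alarm rate = 0.499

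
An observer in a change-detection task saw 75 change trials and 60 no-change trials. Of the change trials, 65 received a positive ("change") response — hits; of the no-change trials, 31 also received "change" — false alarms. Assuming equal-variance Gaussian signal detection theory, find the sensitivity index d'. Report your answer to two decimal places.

H = 65/75 = 0.8667
FA = 31/60 = 0.5167
Φ⁻¹(0.8667) = 1.111, Φ⁻¹(0.5167) = 0.042
d' = z(H) − z(FA) = 1.111 − 0.042 = 1.069

d' = 1.07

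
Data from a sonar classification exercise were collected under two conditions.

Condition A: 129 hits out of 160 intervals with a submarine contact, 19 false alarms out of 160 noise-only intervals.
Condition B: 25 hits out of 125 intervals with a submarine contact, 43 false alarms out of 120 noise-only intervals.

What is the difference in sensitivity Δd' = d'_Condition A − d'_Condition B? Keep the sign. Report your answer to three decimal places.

Condition A: z(0.8063) = 0.8643, z(0.1187) = -1.1815, d' = 2.0458
Condition B: z(0.2000) = -0.8416, z(0.3583) = -0.3630, d' = -0.4786
Δd' = d'_Condition A − d'_Condition B = 2.0458 − (-0.4786) = 2.5244
Condition A has the higher sensitivity.

Δd' = 2.524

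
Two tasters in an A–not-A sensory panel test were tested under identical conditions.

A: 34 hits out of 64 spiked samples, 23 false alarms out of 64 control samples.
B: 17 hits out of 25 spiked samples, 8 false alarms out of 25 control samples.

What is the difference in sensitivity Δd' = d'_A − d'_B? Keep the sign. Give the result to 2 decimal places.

Δd' = -0.50

A: z(0.5312) = 0.078, z(0.3594) = -0.360, d' = 0.438
B: z(0.6800) = 0.468, z(0.3200) = -0.468, d' = 0.936
Δd' = d'_A − d'_B = 0.438 − 0.936 = -0.498
B has the higher sensitivity.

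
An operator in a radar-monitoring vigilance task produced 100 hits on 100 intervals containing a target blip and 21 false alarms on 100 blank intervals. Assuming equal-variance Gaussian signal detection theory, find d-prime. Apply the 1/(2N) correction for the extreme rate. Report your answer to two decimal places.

d-prime = 3.38

The hit rate is 100/100 = 1, so apply the 1/(2N) correction: H → 1 − 1/(2·100) = 0.99500.
z(H) = z(0.99500) = 2.576
z(FA) = z(0.21000) = -0.806
d' = 2.576 − (-0.806) = 3.382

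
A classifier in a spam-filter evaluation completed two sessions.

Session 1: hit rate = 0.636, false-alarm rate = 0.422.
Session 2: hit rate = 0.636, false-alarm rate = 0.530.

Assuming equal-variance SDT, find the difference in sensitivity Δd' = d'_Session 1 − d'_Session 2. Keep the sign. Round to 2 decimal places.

Session 1: z(0.636) = 0.348, z(0.422) = -0.197, d' = 0.545
Session 2: z(0.636) = 0.348, z(0.530) = 0.075, d' = 0.273
Δd' = d'_Session 1 − d'_Session 2 = 0.545 − 0.273 = 0.272
Session 1 has the higher sensitivity.

Δd' = 0.27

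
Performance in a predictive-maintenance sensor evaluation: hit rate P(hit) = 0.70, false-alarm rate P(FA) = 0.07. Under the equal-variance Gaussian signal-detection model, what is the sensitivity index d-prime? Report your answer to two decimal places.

d-prime = 2.00

Φ⁻¹(0.70) = 0.524, Φ⁻¹(0.07) = -1.476
d' = z(H) − z(FA) = 0.524 − (-1.476) = 2.000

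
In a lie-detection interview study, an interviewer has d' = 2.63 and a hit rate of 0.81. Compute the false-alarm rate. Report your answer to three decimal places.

false-alarm rate = 0.040

z(hit rate) = z(0.81) = 0.8779
z(FA) = z(H) − d' = 0.8779 − 2.63 = -1.7521
false-alarm rate = Φ(-1.7521) = 0.0399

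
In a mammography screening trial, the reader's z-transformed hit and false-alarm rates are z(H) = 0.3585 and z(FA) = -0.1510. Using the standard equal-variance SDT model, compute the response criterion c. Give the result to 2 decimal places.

c = −½·[z(H) + z(FA)] = −½·(0.3585 + (-0.1510)) = -0.10375
c < 0: the reader has a liberal response bias.

c = -0.10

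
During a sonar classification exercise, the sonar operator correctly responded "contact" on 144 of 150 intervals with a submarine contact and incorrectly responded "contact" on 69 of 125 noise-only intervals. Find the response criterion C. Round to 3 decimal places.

C = -0.941

H = 144/150 = 0.9600
FA = 69/125 = 0.5520
Φ⁻¹(0.9600) = 1.7507, Φ⁻¹(0.5520) = 0.1307
c = −½·[z(H) + z(FA)] = −0.5 × (1.7507 + 0.1307) = -0.9407
c < 0: the sonar operator has a liberal response bias.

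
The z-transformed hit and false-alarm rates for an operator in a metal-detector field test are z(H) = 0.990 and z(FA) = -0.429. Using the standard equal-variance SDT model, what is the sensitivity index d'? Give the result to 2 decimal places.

d' = z(H) − z(FA) = 0.990 − (-0.429) = 1.419

d' = 1.42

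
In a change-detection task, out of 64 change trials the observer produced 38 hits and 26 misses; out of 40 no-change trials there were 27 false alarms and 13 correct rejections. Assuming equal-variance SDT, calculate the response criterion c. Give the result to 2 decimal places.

H = 38/64 = 0.5938
FA = 27/40 = 0.6750
z(0.5938) = 0.237, z(0.6750) = 0.454
c = −½·[z(H) + z(FA)] = −0.5 × (0.237 + 0.454) = -0.3455

c = -0.35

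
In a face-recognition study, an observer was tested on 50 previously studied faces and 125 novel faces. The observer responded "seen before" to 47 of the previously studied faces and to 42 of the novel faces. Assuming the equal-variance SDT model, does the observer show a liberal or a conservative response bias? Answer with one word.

liberal

z(H) = 1.555, z(FA) = -0.423
c = −½·(z(H) + z(FA)) = -0.566
c < 0 → liberal criterion (biased toward responding “yes”).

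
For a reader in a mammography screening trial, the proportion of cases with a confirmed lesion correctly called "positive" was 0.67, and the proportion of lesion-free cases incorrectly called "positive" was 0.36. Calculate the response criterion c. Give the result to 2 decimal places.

Φ⁻¹(H) = 0.4399
Φ⁻¹(FA) = -0.3585
c = −½·[z(H) + z(FA)] = −0.5 × (0.4399 + (-0.3585)) = -0.0407
c < 0: the reader has a liberal response bias.

c = -0.04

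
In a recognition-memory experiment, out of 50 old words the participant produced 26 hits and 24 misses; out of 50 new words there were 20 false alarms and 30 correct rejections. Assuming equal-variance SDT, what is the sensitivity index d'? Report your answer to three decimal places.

H = 26/50 = 0.5200
FA = 20/50 = 0.4000
z(0.5200) = 0.0502, z(0.4000) = -0.2533
d' = z(H) − z(FA) = 0.0502 − (-0.2533) = 0.3035

d' = 0.304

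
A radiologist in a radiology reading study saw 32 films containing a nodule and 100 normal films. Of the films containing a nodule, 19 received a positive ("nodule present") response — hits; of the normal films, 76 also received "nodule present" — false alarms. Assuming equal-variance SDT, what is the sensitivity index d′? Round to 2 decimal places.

d′ = -0.47

H = 19/32 = 0.5938
FA = 76/100 = 0.7600
z(H) = 0.2373
z(FA) = 0.7063
d' = z(H) − z(FA) = 0.2373 − 0.7063 = -0.4690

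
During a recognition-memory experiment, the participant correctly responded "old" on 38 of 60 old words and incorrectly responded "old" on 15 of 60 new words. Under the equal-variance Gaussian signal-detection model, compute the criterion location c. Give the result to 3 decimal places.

H = 38/60 = 0.6333
FA = 15/60 = 0.2500
z(H) = 0.3406
z(FA) = -0.6745
c = −½·[z(H) + z(FA)] = −0.5 × (0.3406 + (-0.6745)) = 0.16695
c > 0: the participant has a conservative response bias.

c = 0.167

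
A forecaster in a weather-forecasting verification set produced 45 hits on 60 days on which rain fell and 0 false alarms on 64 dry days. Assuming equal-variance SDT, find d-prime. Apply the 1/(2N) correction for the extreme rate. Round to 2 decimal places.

d-prime = 3.09

The false-alarm rate is 0/64 = 0, so apply the 1/(2N) correction: FA → 1/(2·64) = 0.00781.
z(H) = z(0.75000) = 0.674
z(FA) = z(0.00781) = -2.418
d' = 0.674 − (-2.418) = 3.092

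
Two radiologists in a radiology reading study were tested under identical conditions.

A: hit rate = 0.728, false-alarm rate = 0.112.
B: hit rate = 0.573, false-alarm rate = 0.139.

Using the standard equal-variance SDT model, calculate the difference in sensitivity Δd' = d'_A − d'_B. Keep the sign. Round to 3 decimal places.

Δd' = 0.554

A: z(0.728) = 0.6068, z(0.112) = -1.2160, d' = 1.8228
B: z(0.573) = 0.1840, z(0.139) = -1.0848, d' = 1.2688
Δd' = d'_A − d'_B = 1.8228 − 1.2688 = 0.5540
A has the higher sensitivity.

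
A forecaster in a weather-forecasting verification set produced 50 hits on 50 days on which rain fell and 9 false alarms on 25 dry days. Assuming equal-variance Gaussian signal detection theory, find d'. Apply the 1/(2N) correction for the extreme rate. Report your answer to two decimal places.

The hit rate is 50/50 = 1, so apply the 1/(2N) correction: H → 1 − 1/(2·50) = 0.99000.
z(H) = z(0.99000) = 2.326
z(FA) = z(0.36000) = -0.358
d' = 2.326 − (-0.358) = 2.684

d' = 2.68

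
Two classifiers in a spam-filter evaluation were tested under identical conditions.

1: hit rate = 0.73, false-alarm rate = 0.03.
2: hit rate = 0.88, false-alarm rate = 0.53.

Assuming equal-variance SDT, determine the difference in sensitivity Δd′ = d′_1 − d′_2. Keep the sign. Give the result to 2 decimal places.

1: z(0.73) = 0.613, z(0.03) = -1.881, d' = 2.494
2: z(0.88) = 1.175, z(0.53) = 0.075, d' = 1.100
Δd' = d'_1 − d'_2 = 2.494 − 1.100 = 1.394
1 has the higher sensitivity.

Δd′ = 1.39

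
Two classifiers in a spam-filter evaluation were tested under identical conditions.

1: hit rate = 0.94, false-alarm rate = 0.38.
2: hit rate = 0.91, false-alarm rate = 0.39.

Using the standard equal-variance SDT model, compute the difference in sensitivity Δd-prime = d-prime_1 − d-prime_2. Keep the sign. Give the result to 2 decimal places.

1: z(0.94) = 1.555, z(0.38) = -0.305, d' = 1.860
2: z(0.91) = 1.341, z(0.39) = -0.279, d' = 1.620
Δd' = d'_1 − d'_2 = 1.860 − 1.620 = 0.240
1 has the higher sensitivity.

Δd-prime = 0.24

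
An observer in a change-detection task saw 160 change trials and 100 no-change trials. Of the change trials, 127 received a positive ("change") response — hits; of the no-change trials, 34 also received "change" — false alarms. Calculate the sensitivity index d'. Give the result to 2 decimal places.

H = 127/160 = 0.7937
FA = 34/100 = 0.3400
z(0.7937) = 0.819, z(0.3400) = -0.412
d' = z(H) − z(FA) = 0.819 − (-0.412) = 1.231

d' = 1.23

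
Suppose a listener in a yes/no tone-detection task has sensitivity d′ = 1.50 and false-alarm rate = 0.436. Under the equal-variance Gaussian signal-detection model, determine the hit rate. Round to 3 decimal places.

z(false-alarm rate) = z(0.436) = -0.1611
z(H) = z(FA) + d' = -0.1611 + 1.50 = 1.3389
hit rate = Φ(1.3389) = 0.9097

hit rate = 0.910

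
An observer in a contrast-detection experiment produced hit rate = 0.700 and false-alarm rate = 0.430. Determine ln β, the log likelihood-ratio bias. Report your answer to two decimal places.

Φ⁻¹(H) = Φ⁻¹(0.700) = 0.524
Φ⁻¹(FA) = Φ⁻¹(0.430) = -0.176
ln β = −½·[z(H)² − z(FA)²] = −0.5 × (0.275 − 0.031) = -0.122

ln β = -0.12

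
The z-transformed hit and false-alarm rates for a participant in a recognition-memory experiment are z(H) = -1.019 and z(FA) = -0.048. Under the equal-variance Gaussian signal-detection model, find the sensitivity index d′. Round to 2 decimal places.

d' = z(H) − z(FA) = -1.019 − (-0.048) = -0.971

d′ = -0.97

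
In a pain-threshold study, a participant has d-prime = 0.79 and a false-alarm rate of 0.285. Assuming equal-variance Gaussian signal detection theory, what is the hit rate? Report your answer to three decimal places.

z(false-alarm rate) = z(0.285) = -0.5681
z(H) = z(FA) + d' = -0.5681 + 0.79 = 0.2219
hit rate = Φ(0.2219) = 0.5878

hit rate = 0.588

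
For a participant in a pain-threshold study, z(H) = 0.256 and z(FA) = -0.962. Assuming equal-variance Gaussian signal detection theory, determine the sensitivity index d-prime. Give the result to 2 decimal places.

d-prime = 1.22

d' = z(H) − z(FA) = 0.256 − (-0.962) = 1.218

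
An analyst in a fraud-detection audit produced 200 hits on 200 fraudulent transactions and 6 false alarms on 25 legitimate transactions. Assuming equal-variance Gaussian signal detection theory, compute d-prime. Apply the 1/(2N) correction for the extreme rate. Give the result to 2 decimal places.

d-prime = 3.51

The hit rate is 200/200 = 1, so apply the 1/(2N) correction: H → 1 − 1/(2·200) = 0.99750.
z(H) = z(0.99750) = 2.807
z(FA) = z(0.24000) = -0.706
d' = 2.807 − (-0.706) = 3.513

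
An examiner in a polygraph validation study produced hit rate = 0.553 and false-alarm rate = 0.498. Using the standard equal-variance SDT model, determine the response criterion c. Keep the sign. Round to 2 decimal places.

c = -0.06

z(0.553) = 0.1332, z(0.498) = -0.0050
c = −½·[z(H) + z(FA)] = −0.5 × (0.1332 + (-0.0050)) = -0.0641
c < 0: the examiner has a liberal response bias.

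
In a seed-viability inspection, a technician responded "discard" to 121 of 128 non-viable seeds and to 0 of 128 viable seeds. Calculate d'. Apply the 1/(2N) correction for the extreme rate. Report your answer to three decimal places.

d' = 4.261

The false-alarm rate is 0/128 = 0, so apply the 1/(2N) correction: FA → 1/(2·128) = 0.00391.
z(H) = z(0.94531) = 1.6010
z(FA) = z(0.00391) = -2.6597
d' = 1.6010 − (-2.6597) = 4.2607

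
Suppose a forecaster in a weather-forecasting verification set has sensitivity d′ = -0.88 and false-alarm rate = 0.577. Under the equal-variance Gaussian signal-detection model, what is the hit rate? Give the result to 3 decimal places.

hit rate = 0.246

z(false-alarm rate) = z(0.577) = 0.1942
z(H) = z(FA) + d' = 0.1942 + (-0.88) = -0.6858
hit rate = Φ(-0.6858) = 0.2464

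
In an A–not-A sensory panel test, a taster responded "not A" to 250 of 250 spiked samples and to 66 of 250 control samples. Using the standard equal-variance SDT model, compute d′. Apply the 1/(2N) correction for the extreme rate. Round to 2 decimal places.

The hit rate is 250/250 = 1, so apply the 1/(2N) correction: H → 1 − 1/(2·250) = 0.99800.
z(H) = z(0.99800) = 2.878
z(FA) = z(0.26400) = -0.631
d' = 2.878 − (-0.631) = 3.509

d′ = 3.51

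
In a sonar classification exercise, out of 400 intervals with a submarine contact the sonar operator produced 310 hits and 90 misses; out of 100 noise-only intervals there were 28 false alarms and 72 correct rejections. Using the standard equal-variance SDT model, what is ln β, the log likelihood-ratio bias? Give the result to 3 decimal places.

ln β = -0.115

H = 310/400 = 0.7750
FA = 28/100 = 0.2800
z(H) = z(0.7750) = 0.7554
z(FA) = z(0.2800) = -0.5828
ln β = −½·[z(H)² − z(FA)²] = −0.5 × (0.5706 − 0.3397) = -0.11545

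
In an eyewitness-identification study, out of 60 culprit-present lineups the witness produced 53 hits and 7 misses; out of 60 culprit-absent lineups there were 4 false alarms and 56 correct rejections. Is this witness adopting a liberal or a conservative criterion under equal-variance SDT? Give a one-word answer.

conservative

z(H) = 1.192, z(FA) = -1.501
c = −½·(z(H) + z(FA)) = 0.1545
c > 0 → conservative criterion (biased toward responding “no”).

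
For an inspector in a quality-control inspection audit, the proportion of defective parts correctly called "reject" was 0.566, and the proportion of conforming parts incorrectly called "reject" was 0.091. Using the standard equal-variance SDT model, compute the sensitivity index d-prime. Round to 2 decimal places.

Φ⁻¹(H) = Φ⁻¹(0.566) = 0.166
Φ⁻¹(FA) = Φ⁻¹(0.091) = -1.335
d' = z(H) − z(FA) = 0.166 − (-1.335) = 1.501

d-prime = 1.50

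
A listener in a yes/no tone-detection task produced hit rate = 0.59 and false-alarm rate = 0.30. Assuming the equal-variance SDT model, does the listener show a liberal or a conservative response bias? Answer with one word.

conservative

z(H) = 0.228, z(FA) = -0.524
c = −½·(z(H) + z(FA)) = 0.148
c > 0 → conservative criterion (biased toward responding “no”).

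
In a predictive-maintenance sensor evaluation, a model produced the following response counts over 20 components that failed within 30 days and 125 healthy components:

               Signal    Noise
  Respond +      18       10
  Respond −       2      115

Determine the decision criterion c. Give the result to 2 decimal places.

H = 18/20 = 0.9000
FA = 10/125 = 0.0800
Φ⁻¹(0.9000) = 1.2816, Φ⁻¹(0.0800) = -1.4051
c = −½·[z(H) + z(FA)] = −0.5 × (1.2816 + (-1.4051)) = 0.06175

c = 0.06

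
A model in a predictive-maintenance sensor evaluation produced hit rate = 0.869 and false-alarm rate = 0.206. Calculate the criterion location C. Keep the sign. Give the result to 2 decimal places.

C = -0.15

z(H) = 1.1217
z(FA) = -0.8204
c = −½·[z(H) + z(FA)] = −0.5 × (1.1217 + (-0.8204)) = -0.15065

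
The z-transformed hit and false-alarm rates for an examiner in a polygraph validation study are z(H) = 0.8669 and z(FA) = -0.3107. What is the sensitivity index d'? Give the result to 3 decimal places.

d' = 1.178

d' = z(H) − z(FA) = 0.8669 − (-0.3107) = 1.1776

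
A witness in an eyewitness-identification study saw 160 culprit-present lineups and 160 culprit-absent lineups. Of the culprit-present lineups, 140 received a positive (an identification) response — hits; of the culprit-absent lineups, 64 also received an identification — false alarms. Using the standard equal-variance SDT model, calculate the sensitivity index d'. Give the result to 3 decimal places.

H = 140/160 = 0.8750
FA = 64/160 = 0.4000
z(0.8750) = 1.1503, z(0.4000) = -0.2533
d' = z(H) − z(FA) = 1.1503 − (-0.2533) = 1.4036

d' = 1.404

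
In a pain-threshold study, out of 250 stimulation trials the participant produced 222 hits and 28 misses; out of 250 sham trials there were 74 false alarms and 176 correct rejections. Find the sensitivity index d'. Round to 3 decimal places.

H = 222/250 = 0.8880
FA = 74/250 = 0.2960
z(H) = 1.2160
z(FA) = -0.5359
d' = z(H) − z(FA) = 1.2160 − (-0.5359) = 1.7519

d' = 1.752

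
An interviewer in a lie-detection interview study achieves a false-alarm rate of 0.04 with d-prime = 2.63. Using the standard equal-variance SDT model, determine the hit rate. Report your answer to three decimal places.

hit rate = 0.810

z(false-alarm rate) = z(0.04) = -1.7507
z(H) = z(FA) + d' = -1.7507 + 2.63 = 0.8793
hit rate = Φ(0.8793) = 0.8104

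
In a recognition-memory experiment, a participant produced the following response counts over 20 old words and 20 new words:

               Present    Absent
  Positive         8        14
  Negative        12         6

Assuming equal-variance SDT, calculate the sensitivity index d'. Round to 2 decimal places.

d' = -0.78

H = 8/20 = 0.4000
FA = 14/20 = 0.7000
z(0.4000) = -0.2533, z(0.7000) = 0.5244
d' = z(H) − z(FA) = -0.2533 − 0.5244 = -0.7777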